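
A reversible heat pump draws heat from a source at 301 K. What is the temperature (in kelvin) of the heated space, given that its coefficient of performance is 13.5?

T_H ≈ 325 K

COP_HP = T_H/(T_H − T_C) ⇒ T_H = T_C·COP_HP/(COP_HP − 1) = 301.00 × 13.5/(13.5 − 1) = 325 K.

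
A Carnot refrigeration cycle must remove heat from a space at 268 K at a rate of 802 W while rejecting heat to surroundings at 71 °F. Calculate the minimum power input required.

Ẇ_in ≈ 80.2 W

T_H = 71 °F → (71 − 32) × 5/9 = 21.67 °C = 294.82 K.
The reversible coefficient of performance is COP_R = T_C/(T_H − T_C) = 268.00/26.82 = 9.9938.
W = Q_C/COP_R = 802/9.9938 = 80.2 W.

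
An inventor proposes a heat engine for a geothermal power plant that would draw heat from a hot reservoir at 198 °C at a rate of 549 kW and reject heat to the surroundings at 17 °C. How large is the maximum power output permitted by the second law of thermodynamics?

T_H = 198 °C → 198 + 273.15 = 471.15 K.
T_C = 17 °C → 17 + 273.15 = 290.15 K.
The second-law ceiling is the Carnot efficiency, η_max = 1 − T_C/T_H = 1 − 290.15/471.15 = 0.3842.
W_max = η_max · Q_H = 0.3842 × 549 = 210.9 kW.

Ẇ_max ≈ 210.9 kW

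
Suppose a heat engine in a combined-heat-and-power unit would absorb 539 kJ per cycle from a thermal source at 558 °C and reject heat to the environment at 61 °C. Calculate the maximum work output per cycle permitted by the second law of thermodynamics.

W_max ≈ 322 kJ

T_H = 558 °C → 558 + 273.15 = 831.15 K.
T_C = 61 °C → 61 + 273.15 = 334.15 K.
By the Carnot theorem, η_max = 1 − T_C/T_H = 1 − 334.15/831.15 = 0.5980.
W_max = η_max · Q_H = 0.5980 × 539 = 322 kJ.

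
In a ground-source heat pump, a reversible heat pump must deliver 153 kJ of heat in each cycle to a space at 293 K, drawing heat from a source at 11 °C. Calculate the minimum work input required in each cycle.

T_C = 11 °C → 11 + 273.15 = 284.15 K.
Reversible heating COP: COP_HP = T_H/(T_H − T_C) = 293.00/8.85 = 33.1073.
W = Q_H/COP_HP = 153/33.1073 = 4.62 kJ.

W_in ≈ 4.62 kJ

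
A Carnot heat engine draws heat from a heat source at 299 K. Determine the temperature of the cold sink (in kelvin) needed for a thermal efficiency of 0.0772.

T_C ≈ 276 K

From η = 1 − T_C/T_H, T_C = T_H·(1 − η) = 299.00 × (1 − 0.0772) = 276 K.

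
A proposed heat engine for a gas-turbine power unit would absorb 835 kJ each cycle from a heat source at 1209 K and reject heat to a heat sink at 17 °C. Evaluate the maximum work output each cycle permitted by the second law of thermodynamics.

T_C = 17 °C → 17 + 273.15 = 290.15 K.
No engine can exceed the Carnot limit: η_max = 1 − T_C/T_H = 1 − 290.15/1209.00 = 0.7600.
W_max = η_max · Q_H = 0.7600 × 835 = 634.6 kJ.

W_max ≈ 634.6 kJ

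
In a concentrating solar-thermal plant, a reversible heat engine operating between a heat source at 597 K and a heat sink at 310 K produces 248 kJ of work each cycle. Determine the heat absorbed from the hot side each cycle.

Carnot efficiency: η = 1 − T_C/T_H = 1 − 310.00/597.00 = 0.4807.
Q_H = W/η = 248/0.4807 = 516 kJ.

Q_H ≈ 516 kJ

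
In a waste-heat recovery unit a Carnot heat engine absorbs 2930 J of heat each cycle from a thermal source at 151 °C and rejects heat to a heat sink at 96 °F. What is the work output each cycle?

W ≈ 797 J

T_H = 151 °C → 151 + 273.15 = 424.15 K.
T_C = 96 °F → (96 − 32) × 5/9 = 35.56 °C = 308.71 K.
The Carnot efficiency is η = 1 − T_C/T_H = 1 − 308.71/424.15 = 0.2722.
W = η·Q_H = 0.2722 × 2930 = 797 J.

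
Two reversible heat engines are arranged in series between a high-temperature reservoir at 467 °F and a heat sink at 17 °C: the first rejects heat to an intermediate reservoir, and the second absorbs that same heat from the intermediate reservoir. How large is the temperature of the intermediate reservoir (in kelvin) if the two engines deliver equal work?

T_H = 467 °F → (467 − 32) × 5/9 = 241.67 °C = 514.82 K.
T_C = 17 °C → 17 + 273.15 = 290.15 K.
For reversible stages Q_m = Q_H·(T_m/T_H). Setting W₁ = Q_H(1 − T_m/T_H) equal to W₂ = Q_m(1 − T_C/T_m) = Q_H·(T_m − T_C)/T_H gives T_H − T_m = T_m − T_C, so T_m = (T_H + T_C)/2 = (514.82 + 290.15)/2 = 402 K.

T_m ≈ 402 K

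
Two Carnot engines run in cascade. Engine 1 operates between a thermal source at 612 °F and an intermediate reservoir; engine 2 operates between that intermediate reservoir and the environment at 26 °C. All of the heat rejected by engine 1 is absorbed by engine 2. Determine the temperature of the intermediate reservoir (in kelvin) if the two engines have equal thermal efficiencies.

T_H = 612 °F → (612 − 32) × 5/9 = 322.22 °C = 595.37 K.
T_C = 26 °C → 26 + 273.15 = 299.15 K.
Equal efficiencies require 1 − T_m/T_H = 1 − T_C/T_m, i.e. T_m/T_H = T_C/T_m, so T_m = √(T_H·T_C) = √(595.37 × 299.15) = 422.0 K.

T_m ≈ 422.0 K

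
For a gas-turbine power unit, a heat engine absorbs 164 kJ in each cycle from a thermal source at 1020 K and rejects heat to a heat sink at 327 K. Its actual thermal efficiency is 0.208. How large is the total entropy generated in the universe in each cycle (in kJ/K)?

W = η·Q_H = 0.208 × 164 = 34.11 kJ, so Q_C = Q_H − W = 129.9 kJ.
Entropy balance on the reservoirs: −Q_H/T_H = -0.1608 kJ/K, +Q_C/T_C = 0.3972 kJ/K.
ΔS_univ = −Q_H/T_H + Q_C/T_C = 0.236 kJ/K (> 0, since η = 0.208 < η_Carnot = 0.679).

ΔS_univ ≈ 0.236 kJ/K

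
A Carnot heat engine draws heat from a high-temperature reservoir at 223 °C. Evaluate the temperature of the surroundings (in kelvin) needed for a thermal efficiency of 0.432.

T_H = 223 °C → 223 + 273.15 = 496.15 K.
From η = 1 − T_C/T_H, T_C = T_H·(1 − η) = 496.15 × (1 − 0.432) = 282 K.

T_C ≈ 282 K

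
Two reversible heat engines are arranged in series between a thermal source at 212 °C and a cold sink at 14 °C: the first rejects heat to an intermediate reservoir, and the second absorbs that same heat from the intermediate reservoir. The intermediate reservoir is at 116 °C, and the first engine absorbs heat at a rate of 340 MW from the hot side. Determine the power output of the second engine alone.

T_H = 212 °C → 212 + 273.15 = 485.15 K.
T_C = 14 °C → 14 + 273.15 = 287.15 K.
T_m = 116 °C → 116 + 273.15 = 389.15 K.
Heat entering the second stage: Q_m = Q_H·(T_m/T_H) = 340 × 389.15/485.15 = 273 MW.
Second-stage efficiency η₂ = 1 − T_C/T_m = 1 − 287.15/389.15 = 0.2621, so W₂ = η₂·Q_m = 71.5 MW.

Ẇ₂ ≈ 71.5 MW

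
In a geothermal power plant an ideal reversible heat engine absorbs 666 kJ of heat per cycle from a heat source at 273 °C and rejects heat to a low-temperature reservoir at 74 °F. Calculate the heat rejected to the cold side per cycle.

T_H = 273 °C → 273 + 273.15 = 546.15 K.
T_C = 74 °F → (74 − 32) × 5/9 = 23.33 °C = 296.48 K.
The Carnot efficiency is η = 1 − T_C/T_H = 1 − 296.48/546.15 = 0.4571.
For a reversible cycle Q_C/Q_H = T_C/T_H, so Q_C = 666 × 296.48/546.15 = 362 kJ.

Q_C ≈ 362 kJ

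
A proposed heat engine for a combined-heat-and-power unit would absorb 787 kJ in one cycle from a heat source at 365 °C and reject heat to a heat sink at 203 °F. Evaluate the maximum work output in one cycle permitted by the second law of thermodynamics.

W_max ≈ 333 kJ

T_H = 365 °C → 365 + 273.15 = 638.15 K.
T_C = 203 °F → (203 − 32) × 5/9 = 95.00 °C = 368.15 K.
The upper bound on efficiency is η_max = 1 − T_C/T_H = 1 − 368.15/638.15 = 0.4231.
W_max = η_max · Q_H = 0.4231 × 787 = 333 kJ.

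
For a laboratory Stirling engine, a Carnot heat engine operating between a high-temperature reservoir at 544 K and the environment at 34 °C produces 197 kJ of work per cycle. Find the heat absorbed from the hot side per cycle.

T_C = 34 °C → 34 + 273.15 = 307.15 K.
For a reversible engine, η = 1 − T_C/T_H = 1 − 307.15/544.00 = 0.4354.
Q_H = W/η = 197/0.4354 = 452 kJ.

Q_H ≈ 452 kJ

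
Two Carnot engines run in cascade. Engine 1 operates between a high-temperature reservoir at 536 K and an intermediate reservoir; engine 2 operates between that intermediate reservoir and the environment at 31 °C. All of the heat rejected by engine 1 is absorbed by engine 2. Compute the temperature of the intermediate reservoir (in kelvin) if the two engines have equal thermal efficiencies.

T_C = 31 °C → 31 + 273.15 = 304.15 K.
Equal efficiencies require 1 − T_m/T_H = 1 − T_C/T_m, i.e. T_m/T_H = T_C/T_m, so T_m = √(T_H·T_C) = √(536.00 × 304.15) = 404 K.

T_m ≈ 404 K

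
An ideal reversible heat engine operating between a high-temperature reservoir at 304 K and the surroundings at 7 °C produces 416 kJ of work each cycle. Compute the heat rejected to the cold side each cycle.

Q_C ≈ 4886 kJ

T_C = 7 °C → 7 + 273.15 = 280.15 K.
Carnot efficiency: η = 1 − T_C/T_H = 1 − 280.15/304.00 = 0.0785.
Since Q_C/Q_H = T_C/T_H and Q_H = W/η, Q_C = W·T_C/(T_H − T_C) = 416 × 280.15/23.85 = 4886 kJ.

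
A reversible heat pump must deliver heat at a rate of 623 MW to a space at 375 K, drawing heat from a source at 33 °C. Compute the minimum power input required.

T_C = 33 °C → 33 + 273.15 = 306.15 K.
The Carnot heat-pump COP is COP_HP = T_H/(T_H − T_C) = 375.00/68.85 = 5.4466.
W = Q_H/COP_HP = 623/5.4466 = 114 MW.

Ẇ_in ≈ 114 MW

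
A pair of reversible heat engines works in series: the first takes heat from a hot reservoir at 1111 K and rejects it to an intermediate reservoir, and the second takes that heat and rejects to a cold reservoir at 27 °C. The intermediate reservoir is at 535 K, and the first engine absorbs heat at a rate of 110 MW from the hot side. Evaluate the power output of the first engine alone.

T_C = 27 °C → 27 + 273.15 = 300.15 K.
First-stage efficiency η₁ = 1 − T_m/T_H = 1 − 535.00/1111.00 = 0.5185.
W₁ = η₁·Q_H = 0.5185 × 110 = 57.03 MW.

Ẇ₁ ≈ 57.03 MW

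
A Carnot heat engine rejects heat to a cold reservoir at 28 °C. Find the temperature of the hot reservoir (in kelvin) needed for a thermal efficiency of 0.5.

T_C = 28 °C → 28 + 273.15 = 301.15 K.
From η = 1 − T_C/T_H, solving for T_H gives T_H = T_C/(1 − η) = 301.15/(1 − 0.5) = 602 K.

T_H ≈ 602 K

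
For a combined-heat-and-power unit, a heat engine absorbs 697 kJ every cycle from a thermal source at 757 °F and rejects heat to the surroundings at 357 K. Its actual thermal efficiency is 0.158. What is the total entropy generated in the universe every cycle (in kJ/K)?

T_H = 757 °F → (757 − 32) × 5/9 = 402.78 °C = 675.93 K.
W = η·Q_H = 0.158 × 697 = 110.1 kJ, so Q_C = Q_H − W = 586.9 kJ.
Entropy balance on the reservoirs: −Q_H/T_H = -1.031 kJ/K, +Q_C/T_C = 1.644 kJ/K.
ΔS_univ = −Q_H/T_H + Q_C/T_C = 0.613 kJ/K (> 0, since η = 0.158 < η_Carnot = 0.472).

ΔS_univ ≈ 0.613 kJ/K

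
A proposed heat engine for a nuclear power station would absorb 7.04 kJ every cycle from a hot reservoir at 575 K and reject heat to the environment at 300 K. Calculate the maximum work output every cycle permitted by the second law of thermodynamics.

W_max ≈ 3.37 kJ

By the Carnot theorem, η_max = 1 − T_C/T_H = 1 − 300.00/575.00 = 0.4783.
W_max = η_max · Q_H = 0.4783 × 7.04 = 3.37 kJ.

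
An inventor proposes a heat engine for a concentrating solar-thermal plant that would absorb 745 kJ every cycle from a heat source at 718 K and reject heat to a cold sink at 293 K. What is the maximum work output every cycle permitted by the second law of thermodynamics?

No engine can exceed the Carnot limit: η_max = 1 − T_C/T_H = 1 − 293.00/718.00 = 0.5919.
W_max = η_max · Q_H = 0.5919 × 745 = 441 kJ.

W_max ≈ 441 kJ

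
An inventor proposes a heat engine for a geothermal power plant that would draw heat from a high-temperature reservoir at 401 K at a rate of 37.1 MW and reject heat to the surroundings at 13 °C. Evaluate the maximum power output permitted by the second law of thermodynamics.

T_C = 13 °C → 13 + 273.15 = 286.15 K.
No engine can exceed the Carnot limit: η_max = 1 − T_C/T_H = 1 − 286.15/401.00 = 0.2864.
W_max = η_max · Q_H = 0.2864 × 37.1 = 10.6 MW.

Ẇ_max ≈ 10.6 MW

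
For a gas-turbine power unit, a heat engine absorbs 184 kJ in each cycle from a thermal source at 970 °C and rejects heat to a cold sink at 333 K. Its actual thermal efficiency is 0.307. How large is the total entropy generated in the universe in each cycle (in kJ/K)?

ΔS_univ ≈ 0.2349 kJ/K

T_H = 970 °C → 970 + 273.15 = 1243.15 K.
W = η·Q_H = 0.307 × 184 = 56.49 kJ, so Q_C = Q_H − W = 127.5 kJ.
Entropy balance on the reservoirs: −Q_H/T_H = -0.1480 kJ/K, +Q_C/T_C = 0.3829 kJ/K.
ΔS_univ = −Q_H/T_H + Q_C/T_C = 0.2349 kJ/K (> 0, since η = 0.307 < η_Carnot = 0.732).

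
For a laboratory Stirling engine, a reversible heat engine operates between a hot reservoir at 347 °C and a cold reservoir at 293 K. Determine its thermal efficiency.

η ≈ 0.5275

T_H = 347 °C → 347 + 273.15 = 620.15 K.
η_rev = 1 − T_C/T_H = 1 − 293.00/620.15 = 0.5275.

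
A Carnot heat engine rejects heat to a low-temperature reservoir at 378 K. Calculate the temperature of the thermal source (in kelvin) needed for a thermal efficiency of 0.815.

From η = 1 − T_C/T_H, solving for T_H gives T_H = T_C/(1 − η) = 378.00/(1 − 0.815) = 2043 K.

T_H ≈ 2043 K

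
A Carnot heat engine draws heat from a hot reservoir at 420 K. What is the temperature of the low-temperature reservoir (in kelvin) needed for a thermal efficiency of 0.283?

From η = 1 − T_C/T_H, T_C = T_H·(1 − η) = 420.00 × (1 − 0.283) = 301 K.

T_C ≈ 301 K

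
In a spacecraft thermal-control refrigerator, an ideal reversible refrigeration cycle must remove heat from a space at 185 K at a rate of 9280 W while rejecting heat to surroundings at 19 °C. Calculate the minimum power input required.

Ẇ_in ≈ 5370 W

T_H = 19 °C → 19 + 273.15 = 292.15 K.
Carnot COP: COP_R = T_C/(T_H − T_C) = 185.00/107.15 = 1.7266.
W = Q_C/COP_R = 9280/1.7266 = 5370 W.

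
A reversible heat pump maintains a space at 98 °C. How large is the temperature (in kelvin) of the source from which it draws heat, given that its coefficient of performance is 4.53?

T_H = 98 °C → 98 + 273.15 = 371.15 K.
COP_HP = T_H/(T_H − T_C) ⇒ T_C = T_H·(COP_HP − 1)/COP_HP = 371.15 × (4.53 − 1)/4.53 = 289 K.

T_C ≈ 289 K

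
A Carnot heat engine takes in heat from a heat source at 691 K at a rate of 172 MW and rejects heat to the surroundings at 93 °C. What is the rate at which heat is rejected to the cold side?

T_C = 93 °C → 93 + 273.15 = 366.15 K.
Carnot efficiency: η = 1 − T_C/T_H = 1 − 366.15/691.00 = 0.4701.
For a reversible cycle Q_C/Q_H = T_C/T_H, so Q_C = 172 × 366.15/691.00 = 91.14 MW.

Q̇_C ≈ 91.14 MW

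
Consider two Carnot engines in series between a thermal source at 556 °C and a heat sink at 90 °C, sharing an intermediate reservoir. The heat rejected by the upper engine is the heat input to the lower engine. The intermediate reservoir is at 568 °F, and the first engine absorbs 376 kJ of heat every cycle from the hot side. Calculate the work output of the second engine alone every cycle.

T_H = 556 °C → 556 + 273.15 = 829.15 K.
T_C = 90 °C → 90 + 273.15 = 363.15 K.
T_m = 568 °F → (568 − 32) × 5/9 = 297.78 °C = 570.93 K.
Heat entering the second stage: Q_m = Q_H·(T_m/T_H) = 376 × 570.93/829.15 = 259 kJ.
Second-stage efficiency η₂ = 1 − T_C/T_m = 1 − 363.15/570.93 = 0.3639, so W₂ = η₂·Q_m = 94.2 kJ.

W₂ ≈ 94.2 kJ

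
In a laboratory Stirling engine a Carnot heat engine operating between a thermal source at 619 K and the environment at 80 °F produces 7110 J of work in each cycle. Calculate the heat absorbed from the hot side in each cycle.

T_C = 80 °F → (80 − 32) × 5/9 = 26.67 °C = 299.82 K.
The Carnot efficiency is η = 1 − T_C/T_H = 1 − 299.82/619.00 = 0.5156.
Q_H = W/η = 7110/0.5156 = 13800 J.

Q_H ≈ 13800 J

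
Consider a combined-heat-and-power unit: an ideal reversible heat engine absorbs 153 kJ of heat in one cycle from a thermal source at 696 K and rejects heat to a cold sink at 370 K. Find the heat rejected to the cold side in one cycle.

Q_C ≈ 81.3 kJ

The Carnot efficiency is η = 1 − T_C/T_H = 1 − 370.00/696.00 = 0.4684.
For a reversible cycle Q_C/Q_H = T_C/T_H, so Q_C = 153 × 370.00/696.00 = 81.3 kJ.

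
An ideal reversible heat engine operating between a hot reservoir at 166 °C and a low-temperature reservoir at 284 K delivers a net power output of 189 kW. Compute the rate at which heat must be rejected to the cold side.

Q̇_C ≈ 346 kW

T_H = 166 °C → 166 + 273.15 = 439.15 K.
Carnot efficiency: η = 1 − T_C/T_H = 1 − 284.00/439.15 = 0.3533.
Since Q_C/Q_H = T_C/T_H and Q_H = W/η, Q_C = W·T_C/(T_H − T_C) = 189 × 284.00/155.15 = 346 kW.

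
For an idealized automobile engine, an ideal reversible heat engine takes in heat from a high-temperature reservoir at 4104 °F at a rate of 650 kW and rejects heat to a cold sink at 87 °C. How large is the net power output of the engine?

T_H = 4104 °F → (4104 − 32) × 5/9 = 2262.22 °C = 2535.37 K.
T_C = 87 °C → 87 + 273.15 = 360.15 K.
For a reversible engine, η = 1 − T_C/T_H = 1 − 360.15/2535.37 = 0.8579.
W = η·Q_H = 0.8579 × 650 = 558 kW.

Ẇ ≈ 558 kW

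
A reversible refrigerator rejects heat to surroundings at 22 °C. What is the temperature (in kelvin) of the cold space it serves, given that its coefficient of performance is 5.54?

T_H = 22 °C → 22 + 273.15 = 295.15 K.
COP_R = T_C/(T_H − T_C) ⇒ T_C = T_H·COP_R/(1 + COP_R) = 295.15 × 5.54/(1 + 5.54) = 250 K.

T_C ≈ 250 K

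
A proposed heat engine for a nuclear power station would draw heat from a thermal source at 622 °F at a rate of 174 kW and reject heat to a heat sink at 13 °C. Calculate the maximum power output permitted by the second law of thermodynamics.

T_H = 622 °F → (622 − 32) × 5/9 = 327.78 °C = 600.93 K.
T_C = 13 °C → 13 + 273.15 = 286.15 K.
By the Carnot theorem, η_max = 1 − T_C/T_H = 1 − 286.15/600.93 = 0.5238.
W_max = η_max · Q_H = 0.5238 × 174 = 91.1 kW.

Ẇ_max ≈ 91.1 kW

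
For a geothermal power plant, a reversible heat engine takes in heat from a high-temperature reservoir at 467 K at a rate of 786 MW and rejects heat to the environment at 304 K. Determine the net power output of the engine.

Since the cycle is reversible, η = 1 − T_C/T_H = 1 − 304.00/467.00 = 0.3490.
W = η·Q_H = 0.3490 × 786 = 274 MW.

Ẇ ≈ 274 MW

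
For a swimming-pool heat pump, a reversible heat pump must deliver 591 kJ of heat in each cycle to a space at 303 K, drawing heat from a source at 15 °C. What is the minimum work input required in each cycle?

T_C = 15 °C → 15 + 273.15 = 288.15 K.
COP_HP = T_H/(T_H − T_C) = 303.00/14.85 = 20.4040.
W = Q_H/COP_HP = 591/20.4040 = 29.0 kJ.

W_in ≈ 29.0 kJ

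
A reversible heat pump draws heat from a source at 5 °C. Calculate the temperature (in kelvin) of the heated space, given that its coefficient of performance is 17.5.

T_C = 5 °C → 5 + 273.15 = 278.15 K.
COP_HP = T_H/(T_H − T_C) ⇒ T_H = T_C·COP_HP/(COP_HP − 1) = 278.15 × 17.5/(17.5 − 1) = 295 K.

T_H ≈ 295 K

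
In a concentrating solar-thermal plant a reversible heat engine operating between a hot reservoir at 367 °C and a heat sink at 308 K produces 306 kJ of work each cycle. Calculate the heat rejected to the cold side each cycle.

Q_C ≈ 284 kJ

T_H = 367 °C → 367 + 273.15 = 640.15 K.
Carnot efficiency: η = 1 − T_C/T_H = 1 − 308.00/640.15 = 0.5189.
Since Q_C/Q_H = T_C/T_H and Q_H = W/η, Q_C = W·T_C/(T_H − T_C) = 306 × 308.00/332.15 = 284 kJ.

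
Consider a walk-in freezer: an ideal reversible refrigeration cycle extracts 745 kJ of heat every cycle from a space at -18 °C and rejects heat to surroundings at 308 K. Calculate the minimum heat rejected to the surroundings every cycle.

Q_H ≈ 899.3 kJ

T_C = -18 °C → -18 + 273.15 = 255.15 K.
For a reversible cycle Q_H/Q_C = T_H/T_C, so Q_H = Q_C·T_H/T_C = 745 × 308.00/255.15 = 899.3 kJ.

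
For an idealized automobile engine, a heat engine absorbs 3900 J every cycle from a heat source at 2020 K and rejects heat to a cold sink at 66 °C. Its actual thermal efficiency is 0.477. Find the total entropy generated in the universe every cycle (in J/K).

T_C = 66 °C → 66 + 273.15 = 339.15 K.
W = η·Q_H = 0.477 × 3900 = 1860 J, so Q_C = Q_H − W = 2040 J.
Entropy balance on the reservoirs: −Q_H/T_H = -1.931 J/K, +Q_C/T_C = 6.014 J/K.
ΔS_univ = −Q_H/T_H + Q_C/T_C = 4.083 J/K (> 0, since η = 0.477 < η_Carnot = 0.832).

ΔS_univ ≈ 4.083 J/K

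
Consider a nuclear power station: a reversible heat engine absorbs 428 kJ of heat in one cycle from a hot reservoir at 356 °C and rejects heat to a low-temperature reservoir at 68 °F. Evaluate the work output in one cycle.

W ≈ 228.6 kJ

T_H = 356 °C → 356 + 273.15 = 629.15 K.
T_C = 68 °F → (68 − 32) × 5/9 = 20.00 °C = 293.15 K.
For a reversible engine, η = 1 − T_C/T_H = 1 − 293.15/629.15 = 0.5341.
W = η·Q_H = 0.5341 × 428 = 228.6 kJ.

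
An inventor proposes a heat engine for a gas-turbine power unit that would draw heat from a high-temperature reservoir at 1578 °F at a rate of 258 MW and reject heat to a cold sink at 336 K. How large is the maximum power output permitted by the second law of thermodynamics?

Ẇ_max ≈ 181 MW

T_H = 1578 °F → (1578 − 32) × 5/9 = 858.89 °C = 1132.04 K.
The second-law ceiling is the Carnot efficiency, η_max = 1 − T_C/T_H = 1 − 336.00/1132.04 = 0.7032.
W_max = η_max · Q_H = 0.7032 × 258 = 181 MW.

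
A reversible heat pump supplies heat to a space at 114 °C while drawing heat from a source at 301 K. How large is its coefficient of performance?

T_H = 114 °C → 114 + 273.15 = 387.15 K.
The Carnot heat-pump COP is COP_HP = T_H/(T_H − T_C) = 387.15/(387.15 − 301.00) = 4.49.

COP_HP ≈ 4.49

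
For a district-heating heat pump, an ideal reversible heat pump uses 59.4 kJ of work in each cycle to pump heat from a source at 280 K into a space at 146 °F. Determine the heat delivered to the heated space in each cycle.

T_H = 146 °F → (146 − 32) × 5/9 = 63.33 °C = 336.48 K.
The Carnot heat-pump COP is COP_HP = T_H/(T_H − T_C) = 336.48/56.48 = 5.9572.
Q_H = COP_HP · W = 5.9572 × 59.4 = 353.9 kJ.

Q_H ≈ 353.9 kJ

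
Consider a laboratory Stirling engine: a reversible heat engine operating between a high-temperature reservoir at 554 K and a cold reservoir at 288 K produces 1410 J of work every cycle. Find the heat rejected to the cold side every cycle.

Q_C ≈ 1527 J

The Carnot efficiency is η = 1 − T_C/T_H = 1 − 288.00/554.00 = 0.4801.
Since Q_C/Q_H = T_C/T_H and Q_H = W/η, Q_C = W·T_C/(T_H − T_C) = 1410 × 288.00/266.00 = 1527 J.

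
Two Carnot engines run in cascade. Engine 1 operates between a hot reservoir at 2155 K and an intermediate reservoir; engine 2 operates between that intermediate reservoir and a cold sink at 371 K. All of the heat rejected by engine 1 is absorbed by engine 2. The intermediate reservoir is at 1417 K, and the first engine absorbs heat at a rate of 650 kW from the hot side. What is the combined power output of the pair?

Two reversible stages in series are equivalent to a single Carnot engine between T_H and T_C, so η_total = 1 − T_C/T_H = 1 − 371.00/2155.00 = 0.8278.
W_total = η_total · Q_H = 0.8278 × 650 = 538 kW.

Ẇ_total ≈ 538 kW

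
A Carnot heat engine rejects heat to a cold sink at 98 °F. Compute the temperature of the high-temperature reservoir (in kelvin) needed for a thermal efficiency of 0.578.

T_H ≈ 734 K

T_C = 98 °F → (98 − 32) × 5/9 = 36.67 °C = 309.82 K.
From η = 1 − T_C/T_H, solving for T_H gives T_H = T_C/(1 − η) = 309.82/(1 − 0.578) = 734 K.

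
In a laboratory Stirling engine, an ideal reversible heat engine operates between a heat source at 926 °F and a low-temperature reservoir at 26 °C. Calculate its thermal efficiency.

T_H = 926 °F → (926 − 32) × 5/9 = 496.67 °C = 769.82 K.
T_C = 26 °C → 26 + 273.15 = 299.15 K.
For a reversible engine, η = 1 − T_C/T_H = 1 − 299.15/769.82 = 0.611.

η ≈ 0.611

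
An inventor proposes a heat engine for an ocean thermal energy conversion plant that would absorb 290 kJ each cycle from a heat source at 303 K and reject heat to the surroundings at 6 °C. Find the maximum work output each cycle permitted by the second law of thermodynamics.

T_C = 6 °C → 6 + 273.15 = 279.15 K.
The upper bound on efficiency is η_max = 1 − T_C/T_H = 1 − 279.15/303.00 = 0.0787.
W_max = η_max · Q_H = 0.0787 × 290 = 22.8 kJ.

W_max ≈ 22.8 kJ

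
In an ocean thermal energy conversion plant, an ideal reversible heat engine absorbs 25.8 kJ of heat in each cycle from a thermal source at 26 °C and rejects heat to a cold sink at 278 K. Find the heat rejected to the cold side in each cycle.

Q_C ≈ 24.0 kJ

T_H = 26 °C → 26 + 273.15 = 299.15 K.
Carnot efficiency: η = 1 − T_C/T_H = 1 − 278.00/299.15 = 0.0707.
For a reversible cycle Q_C/Q_H = T_C/T_H, so Q_C = 25.8 × 278.00/299.15 = 24.0 kJ.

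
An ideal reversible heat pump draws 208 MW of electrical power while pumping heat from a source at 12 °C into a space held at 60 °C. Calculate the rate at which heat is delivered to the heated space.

Q̇_H ≈ 1440 MW

T_H = 60 °C → 60 + 273.15 = 333.15 K.
T_C = 12 °C → 12 + 273.15 = 285.15 K.
The Carnot heat-pump COP is COP_HP = T_H/(T_H − T_C) = 333.15/48.00 = 6.9406.
Q_H = COP_HP · W = 6.9406 × 208 = 1440 MW.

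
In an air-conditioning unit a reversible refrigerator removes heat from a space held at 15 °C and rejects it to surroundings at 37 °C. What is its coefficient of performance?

T_H = 37 °C → 37 + 273.15 = 310.15 K.
T_C = 15 °C → 15 + 273.15 = 288.15 K.
Carnot COP: COP_R = T_C/(T_H − T_C) = 288.15/(310.15 − 288.15) = 13.10.

COP_R ≈ 13.10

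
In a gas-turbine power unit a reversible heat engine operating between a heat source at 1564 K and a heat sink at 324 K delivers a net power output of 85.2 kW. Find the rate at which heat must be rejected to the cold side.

Q̇_C ≈ 22.3 kW

The Carnot efficiency is η = 1 − T_C/T_H = 1 − 324.00/1564.00 = 0.7928.
Since Q_C/Q_H = T_C/T_H and Q_H = W/η, Q_C = W·T_C/(T_H − T_C) = 85.2 × 324.00/1240.00 = 22.3 kW.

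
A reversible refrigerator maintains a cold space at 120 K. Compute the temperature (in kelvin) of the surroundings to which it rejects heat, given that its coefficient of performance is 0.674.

T_H ≈ 298 K

COP_R = T_C/(T_H − T_C) ⇒ T_H = T_C·(1 + 1/COP_R) = 120.00 × (1 + 1/0.674) = 298 K.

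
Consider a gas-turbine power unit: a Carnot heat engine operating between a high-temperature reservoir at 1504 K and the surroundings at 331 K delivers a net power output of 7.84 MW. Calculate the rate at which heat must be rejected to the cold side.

Q̇_C ≈ 2.212 MW

Since the cycle is reversible, η = 1 − T_C/T_H = 1 − 331.00/1504.00 = 0.7799.
Since Q_C/Q_H = T_C/T_H and Q_H = W/η, Q_C = W·T_C/(T_H − T_C) = 7.84 × 331.00/1173.00 = 2.212 MW.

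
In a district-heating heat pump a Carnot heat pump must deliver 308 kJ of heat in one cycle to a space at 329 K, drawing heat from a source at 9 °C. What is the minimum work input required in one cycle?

T_C = 9 °C → 9 + 273.15 = 282.15 K.
COP_HP = T_H/(T_H − T_C) = 329.00/46.85 = 7.0224.
W = Q_H/COP_HP = 308/7.0224 = 43.86 kJ.

W_in ≈ 43.86 kJ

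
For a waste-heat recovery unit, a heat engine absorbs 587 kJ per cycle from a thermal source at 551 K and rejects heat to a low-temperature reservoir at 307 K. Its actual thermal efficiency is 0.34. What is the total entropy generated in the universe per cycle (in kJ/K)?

ΔS_univ ≈ 0.197 kJ/K

W = η·Q_H = 0.34 × 587 = 199.6 kJ, so Q_C = Q_H − W = 387.4 kJ.
The hot reservoir loses entropy Q_H/T_H = 587/551.00 = 1.065 kJ/K; the cold reservoir gains Q_C/T_C = 387.4/307.00 = 1.262 kJ/K.
ΔS_univ = −Q_H/T_H + Q_C/T_C = 0.197 kJ/K (> 0, since η = 0.34 < η_Carnot = 0.443).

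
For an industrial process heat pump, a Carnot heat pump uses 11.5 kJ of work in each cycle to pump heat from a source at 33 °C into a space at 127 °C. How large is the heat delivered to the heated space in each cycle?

Q_H ≈ 49.0 kJ

T_H = 127 °C → 127 + 273.15 = 400.15 K.
T_C = 33 °C → 33 + 273.15 = 306.15 K.
COP_HP = T_H/(T_H − T_C) = 400.15/94.00 = 4.2569.
Q_H = COP_HP · W = 4.2569 × 11.5 = 49.0 kJ.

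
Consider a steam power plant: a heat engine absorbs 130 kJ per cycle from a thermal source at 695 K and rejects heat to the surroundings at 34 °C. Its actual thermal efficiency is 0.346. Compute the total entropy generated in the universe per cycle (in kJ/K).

ΔS_univ ≈ 0.08975 kJ/K

T_C = 34 °C → 34 + 273.15 = 307.15 K.
W = η·Q_H = 0.346 × 130 = 44.98 kJ, so Q_C = Q_H − W = 85.02 kJ.
Entropy balance on the reservoirs: −Q_H/T_H = -0.1871 kJ/K, +Q_C/T_C = 0.2768 kJ/K.
ΔS_univ = −Q_H/T_H + Q_C/T_C = 0.08975 kJ/K (> 0, since η = 0.346 < η_Carnot = 0.558).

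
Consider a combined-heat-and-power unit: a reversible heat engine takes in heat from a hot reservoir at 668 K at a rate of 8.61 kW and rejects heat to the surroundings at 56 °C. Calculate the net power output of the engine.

Ẇ ≈ 4.37 kW

T_C = 56 °C → 56 + 273.15 = 329.15 K.
The Carnot efficiency is η = 1 − T_C/T_H = 1 − 329.15/668.00 = 0.5073.
W = η·Q_H = 0.5073 × 8.61 = 4.37 kW.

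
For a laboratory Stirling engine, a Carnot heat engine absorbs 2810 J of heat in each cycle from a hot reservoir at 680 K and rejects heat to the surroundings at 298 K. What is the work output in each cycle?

Since the cycle is reversible, η = 1 − T_C/T_H = 1 − 298.00/680.00 = 0.5618.
W = η·Q_H = 0.5618 × 2810 = 1579 J.

W ≈ 1579 J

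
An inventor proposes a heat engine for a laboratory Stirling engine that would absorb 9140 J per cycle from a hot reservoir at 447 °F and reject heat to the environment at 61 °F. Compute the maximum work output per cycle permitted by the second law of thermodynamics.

W_max ≈ 3891 J

T_H = 447 °F → (447 − 32) × 5/9 = 230.56 °C = 503.71 K.
T_C = 61 °F → (61 − 32) × 5/9 = 16.11 °C = 289.26 K.
By the Carnot theorem, η_max = 1 − T_C/T_H = 1 − 289.26/503.71 = 0.4257.
W_max = η_max · Q_H = 0.4257 × 9140 = 3891 J.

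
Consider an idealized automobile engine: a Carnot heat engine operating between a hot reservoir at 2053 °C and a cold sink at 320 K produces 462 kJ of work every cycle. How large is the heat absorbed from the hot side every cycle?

T_H = 2053 °C → 2053 + 273.15 = 2326.15 K.
The Carnot efficiency is η = 1 − T_C/T_H = 1 − 320.00/2326.15 = 0.8624.
Q_H = W/η = 462/0.8624 = 535.7 kJ.

Q_H ≈ 535.7 kJ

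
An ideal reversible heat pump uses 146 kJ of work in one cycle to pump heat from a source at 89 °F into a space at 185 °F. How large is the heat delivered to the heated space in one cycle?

Q_H ≈ 980 kJ

T_H = 185 °F → (185 − 32) × 5/9 = 85.00 °C = 358.15 K.
T_C = 89 °F → (89 − 32) × 5/9 = 31.67 °C = 304.82 K.
For a reversible heat pump, COP_HP = T_H/(T_H − T_C) = 358.15/53.33 = 6.7153.
Q_H = COP_HP · W = 6.7153 × 146 = 980 kJ.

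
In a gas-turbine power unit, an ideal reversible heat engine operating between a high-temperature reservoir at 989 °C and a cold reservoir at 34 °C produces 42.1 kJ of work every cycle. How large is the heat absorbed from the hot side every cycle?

Q_H ≈ 55.6 kJ

T_H = 989 °C → 989 + 273.15 = 1262.15 K.
T_C = 34 °C → 34 + 273.15 = 307.15 K.
For a reversible engine, η = 1 − T_C/T_H = 1 − 307.15/1262.15 = 0.7566.
Q_H = W/η = 42.1/0.7566 = 55.6 kJ.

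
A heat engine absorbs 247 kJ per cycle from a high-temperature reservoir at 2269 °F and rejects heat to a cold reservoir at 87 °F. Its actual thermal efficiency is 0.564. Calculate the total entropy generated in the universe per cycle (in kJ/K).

T_H = 2269 °F → (2269 − 32) × 5/9 = 1242.78 °C = 1515.93 K.
T_C = 87 °F → (87 − 32) × 5/9 = 30.56 °C = 303.71 K.
W = η·Q_H = 0.564 × 247 = 139.3 kJ, so Q_C = Q_H − W = 107.7 kJ.
The hot reservoir loses entropy Q_H/T_H = 247/1515.93 = 0.1629 kJ/K; the cold reservoir gains Q_C/T_C = 107.7/303.71 = 0.3546 kJ/K.
ΔS_univ = −Q_H/T_H + Q_C/T_C = 0.192 kJ/K (> 0, since η = 0.564 < η_Carnot = 0.800).

ΔS_univ ≈ 0.192 kJ/K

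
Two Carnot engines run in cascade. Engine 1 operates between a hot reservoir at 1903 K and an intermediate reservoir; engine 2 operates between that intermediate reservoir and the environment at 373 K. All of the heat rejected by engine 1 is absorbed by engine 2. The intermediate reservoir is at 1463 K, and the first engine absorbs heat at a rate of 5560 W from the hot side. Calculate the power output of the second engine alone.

Heat entering the second stage: Q_m = Q_H·(T_m/T_H) = 5560 × 1463.00/1903.00 = 4270 W.
Second-stage efficiency η₂ = 1 − T_C/T_m = 1 − 373.00/1463.00 = 0.7450, so W₂ = η₂·Q_m = 3180 W.

Ẇ₂ ≈ 3180 W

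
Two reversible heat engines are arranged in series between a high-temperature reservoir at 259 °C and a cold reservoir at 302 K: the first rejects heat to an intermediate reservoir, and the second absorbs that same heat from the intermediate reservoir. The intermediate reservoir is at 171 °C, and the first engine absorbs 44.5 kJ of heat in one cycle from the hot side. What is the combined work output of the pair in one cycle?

T_H = 259 °C → 259 + 273.15 = 532.15 K.
Two reversible stages in series are equivalent to a single Carnot engine between T_H and T_C, so η_total = 1 − T_C/T_H = 1 − 302.00/532.15 = 0.4325.
W_total = η_total · Q_H = 0.4325 × 44.5 = 19.2 kJ.

W_total ≈ 19.2 kJ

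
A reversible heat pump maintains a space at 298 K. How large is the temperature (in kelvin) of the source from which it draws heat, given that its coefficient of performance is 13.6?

COP_HP = T_H/(T_H − T_C) ⇒ T_C = T_H·(COP_HP − 1)/COP_HP = 298.00 × (13.6 − 1)/13.6 = 276.1 K.

T_C ≈ 276.1 K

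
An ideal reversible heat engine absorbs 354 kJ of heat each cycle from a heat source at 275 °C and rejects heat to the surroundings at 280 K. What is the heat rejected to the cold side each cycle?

Q_C ≈ 181 kJ

T_H = 275 °C → 275 + 273.15 = 548.15 K.
For a reversible engine, η = 1 − T_C/T_H = 1 − 280.00/548.15 = 0.4892.
For a reversible cycle Q_C/Q_H = T_C/T_H, so Q_C = 354 × 280.00/548.15 = 181 kJ.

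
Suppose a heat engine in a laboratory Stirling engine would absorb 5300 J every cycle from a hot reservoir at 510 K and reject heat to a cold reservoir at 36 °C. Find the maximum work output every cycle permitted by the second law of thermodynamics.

T_C = 36 °C → 36 + 273.15 = 309.15 K.
The upper bound on efficiency is η_max = 1 − T_C/T_H = 1 − 309.15/510.00 = 0.3938.
W_max = η_max · Q_H = 0.3938 × 5300 = 2090 J.

W_max ≈ 2090 J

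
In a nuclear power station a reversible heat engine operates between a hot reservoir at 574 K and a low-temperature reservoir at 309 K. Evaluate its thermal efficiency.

Since the cycle is reversible, η = 1 − T_C/T_H = 1 − 309.00/574.00 = 0.4617.

η ≈ 0.4617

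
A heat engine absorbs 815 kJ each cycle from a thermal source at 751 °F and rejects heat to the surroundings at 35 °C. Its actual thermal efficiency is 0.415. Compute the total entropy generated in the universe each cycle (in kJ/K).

ΔS_univ ≈ 0.335 kJ/K

T_H = 751 °F → (751 − 32) × 5/9 = 399.44 °C = 672.59 K.
T_C = 35 °C → 35 + 273.15 = 308.15 K.
W = η·Q_H = 0.415 × 815 = 338.2 kJ, so Q_C = Q_H − W = 476.8 kJ.
The hot reservoir loses entropy Q_H/T_H = 815/672.59 = 1.212 kJ/K; the cold reservoir gains Q_C/T_C = 476.8/308.15 = 1.547 kJ/K.
ΔS_univ = −Q_H/T_H + Q_C/T_C = 0.335 kJ/K (> 0, since η = 0.415 < η_Carnot = 0.542).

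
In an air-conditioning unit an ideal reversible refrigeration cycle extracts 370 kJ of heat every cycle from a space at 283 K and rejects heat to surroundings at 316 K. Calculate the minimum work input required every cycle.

For a reversible refrigerator, COP_R = T_C/(T_H − T_C) = 283.00/33.00 = 8.5758.
W = Q_C/COP_R = 370/8.5758 = 43.1 kJ.

W_in ≈ 43.1 kJ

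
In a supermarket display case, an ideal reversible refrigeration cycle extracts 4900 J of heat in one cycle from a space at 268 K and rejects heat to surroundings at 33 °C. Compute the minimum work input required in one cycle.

W_in ≈ 697.5 J

T_H = 33 °C → 33 + 273.15 = 306.15 K.
The reversible coefficient of performance is COP_R = T_C/(T_H − T_C) = 268.00/38.15 = 7.0249.
W = Q_C/COP_R = 4900/7.0249 = 697.5 J.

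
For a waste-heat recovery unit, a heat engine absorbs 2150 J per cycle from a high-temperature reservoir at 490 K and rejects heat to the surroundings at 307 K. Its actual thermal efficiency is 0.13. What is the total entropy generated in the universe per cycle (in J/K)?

W = η·Q_H = 0.13 × 2150 = 279.5 J, so Q_C = Q_H − W = 1870 J.
Entropy balance on the reservoirs: −Q_H/T_H = -4.388 J/K, +Q_C/T_C = 6.093 J/K.
ΔS_univ = −Q_H/T_H + Q_C/T_C = 1.71 J/K (> 0, since η = 0.13 < η_Carnot = 0.373).

ΔS_univ ≈ 1.71 J/K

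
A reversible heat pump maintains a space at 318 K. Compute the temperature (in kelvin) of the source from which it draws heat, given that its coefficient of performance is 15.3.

COP_HP = T_H/(T_H − T_C) ⇒ T_C = T_H·(COP_HP − 1)/COP_HP = 318.00 × (15.3 − 1)/15.3 = 297.2 K.

T_C ≈ 297.2 K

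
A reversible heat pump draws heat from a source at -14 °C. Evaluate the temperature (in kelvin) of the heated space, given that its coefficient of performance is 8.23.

T_H ≈ 295 K

T_C = -14 °C → -14 + 273.15 = 259.15 K.
COP_HP = T_H/(T_H − T_C) ⇒ T_H = T_C·COP_HP/(COP_HP − 1) = 259.15 × 8.23/(8.23 − 1) = 295 K.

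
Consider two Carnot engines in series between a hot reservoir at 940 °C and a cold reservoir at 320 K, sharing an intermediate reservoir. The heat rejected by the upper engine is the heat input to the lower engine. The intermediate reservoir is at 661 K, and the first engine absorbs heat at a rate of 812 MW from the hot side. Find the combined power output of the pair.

Ẇ_total ≈ 598 MW

T_H = 940 °C → 940 + 273.15 = 1213.15 K.
Two reversible stages in series are equivalent to a single Carnot engine between T_H and T_C, so η_total = 1 − T_C/T_H = 1 − 320.00/1213.15 = 0.7362.
W_total = η_total · Q_H = 0.7362 × 812 = 598 MW.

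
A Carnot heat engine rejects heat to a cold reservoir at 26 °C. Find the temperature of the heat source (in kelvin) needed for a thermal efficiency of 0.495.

T_H ≈ 592 K

T_C = 26 °C → 26 + 273.15 = 299.15 K.
From η = 1 − T_C/T_H, solving for T_H gives T_H = T_C/(1 − η) = 299.15/(1 − 0.495) = 592 K.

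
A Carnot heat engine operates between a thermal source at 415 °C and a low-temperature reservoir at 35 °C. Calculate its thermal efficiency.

T_H = 415 °C → 415 + 273.15 = 688.15 K.
T_C = 35 °C → 35 + 273.15 = 308.15 K.
Since the cycle is reversible, η = 1 − T_C/T_H = 1 − 308.15/688.15 = 0.552.

η ≈ 0.552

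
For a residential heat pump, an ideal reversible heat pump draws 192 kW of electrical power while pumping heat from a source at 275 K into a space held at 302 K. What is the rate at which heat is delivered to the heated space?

Q̇_H ≈ 2148 kW

For a reversible heat pump, COP_HP = T_H/(T_H − T_C) = 302.00/27.00 = 11.1852.
Q_H = COP_HP · W = 11.1852 × 192 = 2148 kW.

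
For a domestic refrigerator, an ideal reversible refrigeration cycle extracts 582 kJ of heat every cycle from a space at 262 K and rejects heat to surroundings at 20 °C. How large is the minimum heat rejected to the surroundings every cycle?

Q_H ≈ 651 kJ

T_H = 20 °C → 20 + 273.15 = 293.15 K.
For a reversible cycle Q_H/Q_C = T_H/T_C, so Q_H = Q_C·T_H/T_C = 582 × 293.15/262.00 = 651 kJ.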